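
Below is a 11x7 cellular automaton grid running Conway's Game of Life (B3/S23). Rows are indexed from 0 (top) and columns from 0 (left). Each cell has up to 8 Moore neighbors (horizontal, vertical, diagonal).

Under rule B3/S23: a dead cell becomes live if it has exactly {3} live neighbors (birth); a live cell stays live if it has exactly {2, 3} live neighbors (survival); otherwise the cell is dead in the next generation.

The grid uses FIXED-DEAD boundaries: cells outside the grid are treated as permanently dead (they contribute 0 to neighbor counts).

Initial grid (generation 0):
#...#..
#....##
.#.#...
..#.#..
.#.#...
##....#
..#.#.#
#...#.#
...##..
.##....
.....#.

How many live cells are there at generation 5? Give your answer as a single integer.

Simulating step by step:
Generation 0 (given above): 25 live cells
Generation 1: 31 live cells
.....#.
##..##.
.#####.
.#..#..
##.#...
##.#.#.
#..#..#
....#..
.#####.
..###..
.......
Generation 2: 19 live cells
....##.
##....#
.......
.....#.
...#...
...#...
####.#.
.#.....
.#...#.
.#...#.
...#...
Generation 3: 15 live cells
.....#.
.....#.
.......
.......
....#..
.#.#...
##.##..
....#..
###....
..#.#..
.......
Generation 4: 12 live cells
.......
.......
.......
.......
.......
##.#...
##.##..
....#..
.##....
..##...
.......
Generation 5: 15 live cells
.......
.......
.......
.......
.......
##.##..
##.##..
#...#..
.##....
.###...
.......
Population at generation 5: 15

Answer: 15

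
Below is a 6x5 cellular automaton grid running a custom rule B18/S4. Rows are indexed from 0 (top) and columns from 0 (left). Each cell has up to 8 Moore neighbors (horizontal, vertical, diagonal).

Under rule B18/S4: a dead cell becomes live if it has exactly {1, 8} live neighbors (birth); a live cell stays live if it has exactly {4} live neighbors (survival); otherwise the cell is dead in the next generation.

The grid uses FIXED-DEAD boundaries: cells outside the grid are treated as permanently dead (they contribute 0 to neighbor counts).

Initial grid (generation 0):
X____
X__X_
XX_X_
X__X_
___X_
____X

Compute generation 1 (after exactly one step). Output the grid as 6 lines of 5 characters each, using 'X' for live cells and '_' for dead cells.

Simulating step by step:
Generation 0 (given above): 10 live cells
Generation 1: 6 live cells
(generation 1 grid is the final answer)

Answer: __XXX
_____
_____
_____
XX___
__X__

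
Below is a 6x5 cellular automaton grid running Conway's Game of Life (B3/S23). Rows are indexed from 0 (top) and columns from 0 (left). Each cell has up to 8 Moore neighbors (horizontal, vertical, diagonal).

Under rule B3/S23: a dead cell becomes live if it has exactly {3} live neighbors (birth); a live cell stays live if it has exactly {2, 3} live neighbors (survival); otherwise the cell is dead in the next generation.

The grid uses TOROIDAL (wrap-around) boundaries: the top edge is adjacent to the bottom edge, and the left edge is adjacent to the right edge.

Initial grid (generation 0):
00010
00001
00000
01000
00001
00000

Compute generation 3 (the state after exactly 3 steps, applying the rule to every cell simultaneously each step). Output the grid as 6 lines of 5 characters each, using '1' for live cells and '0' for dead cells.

Answer: 00000
00000
00000
00000
00000
00000

Derivation:
Simulating step by step:
Generation 0 (given above): 4 live cells
Generation 1: 0 live cells
00000
00000
00000
00000
00000
00000
Generation 2: 0 live cells
00000
00000
00000
00000
00000
00000
Generation 3: 0 live cells
(generation 3 grid is the final answer)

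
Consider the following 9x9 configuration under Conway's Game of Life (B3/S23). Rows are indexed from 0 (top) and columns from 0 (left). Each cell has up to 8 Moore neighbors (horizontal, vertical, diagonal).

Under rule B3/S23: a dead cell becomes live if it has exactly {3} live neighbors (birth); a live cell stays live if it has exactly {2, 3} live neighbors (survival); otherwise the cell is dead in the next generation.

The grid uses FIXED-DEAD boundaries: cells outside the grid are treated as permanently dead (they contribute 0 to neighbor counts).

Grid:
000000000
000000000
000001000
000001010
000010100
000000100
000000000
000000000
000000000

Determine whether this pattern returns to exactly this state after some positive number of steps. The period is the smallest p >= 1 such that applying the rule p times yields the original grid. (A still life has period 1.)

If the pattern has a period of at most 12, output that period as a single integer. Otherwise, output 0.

Answer: 2

Derivation:
Simulating and comparing each generation to the original:
Gen 0 (original, given above): 6 live cells
Gen 1: 6 live cells, differs from original
Gen 2: 6 live cells, MATCHES original -> period = 2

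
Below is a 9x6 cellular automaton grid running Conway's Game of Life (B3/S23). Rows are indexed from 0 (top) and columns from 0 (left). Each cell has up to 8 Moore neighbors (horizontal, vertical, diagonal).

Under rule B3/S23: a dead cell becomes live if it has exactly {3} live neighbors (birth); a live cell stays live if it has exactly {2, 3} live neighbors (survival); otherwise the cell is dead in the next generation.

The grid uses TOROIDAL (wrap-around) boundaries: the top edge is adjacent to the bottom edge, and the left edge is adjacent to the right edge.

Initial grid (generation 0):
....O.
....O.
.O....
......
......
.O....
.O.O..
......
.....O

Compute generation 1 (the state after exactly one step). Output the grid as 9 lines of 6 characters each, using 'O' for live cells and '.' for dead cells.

Simulating step by step:
Generation 0 (given above): 7 live cells
Generation 1: 4 live cells
(generation 1 grid is the final answer)

Answer: ....OO
......
......
......
......
..O...
..O...
......
......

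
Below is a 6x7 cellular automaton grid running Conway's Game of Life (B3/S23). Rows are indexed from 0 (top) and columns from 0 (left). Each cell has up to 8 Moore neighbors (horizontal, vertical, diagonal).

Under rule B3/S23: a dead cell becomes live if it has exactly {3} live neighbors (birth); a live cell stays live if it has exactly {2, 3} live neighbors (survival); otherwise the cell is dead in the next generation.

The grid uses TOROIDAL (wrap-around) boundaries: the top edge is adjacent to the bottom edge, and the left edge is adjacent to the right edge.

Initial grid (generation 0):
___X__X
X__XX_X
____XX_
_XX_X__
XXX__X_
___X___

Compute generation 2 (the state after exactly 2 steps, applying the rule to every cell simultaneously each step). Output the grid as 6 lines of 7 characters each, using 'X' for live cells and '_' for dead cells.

Answer: _______
___XX__
__X____
__X____
__X_X__
_______

Derivation:
Simulating step by step:
Generation 0 (given above): 16 live cells
Generation 1: 23 live cells
X_XX_XX
X__X__X
XXX___X
X_X_X_X
X___X__
XX_XX_X
Generation 2: 6 live cells
(generation 2 grid is the final answer)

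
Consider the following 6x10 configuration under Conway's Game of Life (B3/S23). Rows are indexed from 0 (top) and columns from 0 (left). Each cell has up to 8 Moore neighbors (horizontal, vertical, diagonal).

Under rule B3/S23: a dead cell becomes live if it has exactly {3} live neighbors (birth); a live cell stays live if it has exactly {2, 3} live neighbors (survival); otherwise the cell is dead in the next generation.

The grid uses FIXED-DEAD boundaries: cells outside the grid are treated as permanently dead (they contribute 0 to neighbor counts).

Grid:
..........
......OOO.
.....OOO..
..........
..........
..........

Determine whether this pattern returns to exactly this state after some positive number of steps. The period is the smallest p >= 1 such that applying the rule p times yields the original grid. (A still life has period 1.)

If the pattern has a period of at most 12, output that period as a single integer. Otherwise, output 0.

Simulating and comparing each generation to the original:
Gen 0 (original, given above): 6 live cells
Gen 1: 6 live cells, differs from original
Gen 2: 6 live cells, MATCHES original -> period = 2

Answer: 2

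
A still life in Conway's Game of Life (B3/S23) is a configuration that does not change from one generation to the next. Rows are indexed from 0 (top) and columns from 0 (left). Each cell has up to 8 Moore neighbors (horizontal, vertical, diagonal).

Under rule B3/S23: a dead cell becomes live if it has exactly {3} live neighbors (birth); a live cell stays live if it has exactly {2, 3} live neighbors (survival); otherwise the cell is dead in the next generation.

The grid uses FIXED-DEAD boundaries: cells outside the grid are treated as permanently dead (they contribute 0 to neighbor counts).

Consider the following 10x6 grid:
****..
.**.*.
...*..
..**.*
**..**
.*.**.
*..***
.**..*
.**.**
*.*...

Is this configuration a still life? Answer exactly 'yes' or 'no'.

Compute generation 1 and compare to generation 0 (given above):
Generation 1:
*..*..
*...*.
.*....
.***.*
**...*
.*....
*....*
*.....
*...**
..**..
Cell (0,1) differs: gen0=1 vs gen1=0 -> NOT a still life.

Answer: no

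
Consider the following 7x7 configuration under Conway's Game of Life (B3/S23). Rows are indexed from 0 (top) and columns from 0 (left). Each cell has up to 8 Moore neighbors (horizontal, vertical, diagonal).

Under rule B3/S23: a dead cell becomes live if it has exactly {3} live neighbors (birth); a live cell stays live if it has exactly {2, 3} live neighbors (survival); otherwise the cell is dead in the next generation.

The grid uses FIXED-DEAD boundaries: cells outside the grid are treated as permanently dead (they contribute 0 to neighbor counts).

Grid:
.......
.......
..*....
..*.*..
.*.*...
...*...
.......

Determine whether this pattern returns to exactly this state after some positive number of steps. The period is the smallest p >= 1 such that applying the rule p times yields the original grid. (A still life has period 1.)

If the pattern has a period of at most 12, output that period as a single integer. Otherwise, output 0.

Answer: 2

Derivation:
Simulating and comparing each generation to the original:
Gen 0 (original, given above): 6 live cells
Gen 1: 6 live cells, differs from original
Gen 2: 6 live cells, MATCHES original -> period = 2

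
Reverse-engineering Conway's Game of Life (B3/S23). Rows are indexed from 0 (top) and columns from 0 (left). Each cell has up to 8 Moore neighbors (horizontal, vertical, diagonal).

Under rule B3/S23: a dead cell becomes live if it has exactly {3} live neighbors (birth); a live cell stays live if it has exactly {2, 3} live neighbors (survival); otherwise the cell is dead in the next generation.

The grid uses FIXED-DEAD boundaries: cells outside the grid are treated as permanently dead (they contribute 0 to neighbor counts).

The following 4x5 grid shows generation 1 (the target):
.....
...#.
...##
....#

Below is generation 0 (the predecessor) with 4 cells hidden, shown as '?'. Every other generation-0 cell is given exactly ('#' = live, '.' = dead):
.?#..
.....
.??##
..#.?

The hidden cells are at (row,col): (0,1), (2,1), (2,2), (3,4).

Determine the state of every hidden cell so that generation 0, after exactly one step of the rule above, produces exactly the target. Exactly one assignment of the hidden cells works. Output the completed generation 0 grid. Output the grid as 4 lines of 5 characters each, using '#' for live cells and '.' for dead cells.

Hidden generation-0 cells (in order): (0,1), (2,1), (2,2), (3,4).
A hidden cell only influences target cells in its own 3x3 neighborhood. Try each of the 2^4 = 16 assignments, step the completed generation 0 forward once under B3/S23, and compare with the target:
  (0,1)=. (2,1)=. (2,2)=. (3,4)=. -> step gives (2,4)='.' but target has '#' -> reject
  (0,1)=. (2,1)=. (2,2)=. (3,4)=# -> step reproduces the target at every cell -> ACCEPT
  (0,1)=. (2,1)=. (2,2)=# (3,4)=. -> step gives (1,2)='#' but target has '.' -> reject
  (0,1)=. (2,1)=. (2,2)=# (3,4)=# -> step gives (1,2)='#' but target has '.' -> reject
  (0,1)=. (2,1)=# (2,2)=. (3,4)=. -> step gives (1,2)='#' but target has '.' -> reject
  (0,1)=. (2,1)=# (2,2)=. (3,4)=# -> step gives (1,2)='#' but target has '.' -> reject
  (0,1)=. (2,1)=# (2,2)=# (3,4)=. -> step gives (1,1)='#' but target has '.' -> reject
  (0,1)=. (2,1)=# (2,2)=# (3,4)=# -> step gives (1,1)='#' but target has '.' -> reject
  (0,1)=# (2,1)=. (2,2)=. (3,4)=. -> step gives (1,2)='#' but target has '.' -> reject
  (0,1)=# (2,1)=. (2,2)=. (3,4)=# -> step gives (1,2)='#' but target has '.' -> reject
  (0,1)=# (2,1)=. (2,2)=# (3,4)=. -> step gives (1,1)='#' but target has '.' -> reject
  (0,1)=# (2,1)=. (2,2)=# (3,4)=# -> step gives (1,1)='#' but target has '.' -> reject
  (0,1)=# (2,1)=# (2,2)=. (3,4)=. -> step gives (1,1)='#' but target has '.' -> reject
  (0,1)=# (2,1)=# (2,2)=. (3,4)=# -> step gives (1,1)='#' but target has '.' -> reject
  (0,1)=# (2,1)=# (2,2)=# (3,4)=. -> step gives (1,3)='.' but target has '#' -> reject
  (0,1)=# (2,1)=# (2,2)=# (3,4)=# -> step gives (1,3)='.' but target has '#' -> reject
Unique solution: (0,1)=dead, (2,1)=dead, (2,2)=dead, (3,4)=live.
Check: live-neighbor counts of every cell in the completed generation 0:
01010
01232
01232
01142
Applying B3/S23 to generation 0 with these counts gives:
.....
...#.
...##
....#
which matches the target exactly.

Answer: ..#..
.....
...##
..#.#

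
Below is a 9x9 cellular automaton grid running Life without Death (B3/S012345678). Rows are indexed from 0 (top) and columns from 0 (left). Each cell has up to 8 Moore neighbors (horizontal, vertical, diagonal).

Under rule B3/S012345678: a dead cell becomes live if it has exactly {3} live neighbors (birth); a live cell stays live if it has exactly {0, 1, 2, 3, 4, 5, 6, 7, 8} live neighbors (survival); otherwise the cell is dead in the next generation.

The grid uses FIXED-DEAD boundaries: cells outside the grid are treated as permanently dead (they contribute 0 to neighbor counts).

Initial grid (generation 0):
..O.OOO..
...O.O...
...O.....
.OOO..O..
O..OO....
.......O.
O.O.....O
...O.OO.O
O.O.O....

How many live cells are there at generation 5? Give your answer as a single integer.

Answer: 60

Derivation:
Simulating step by step:
Generation 0 (given above): 25 live cells
Generation 1: 37 live cells
..OOOOO..
..OO.OO..
...O.....
.OOO..O..
OO.OO....
.O.O...O.
O.O...O.O
..OOOOOOO
O.OOOO...
Generation 2: 44 live cells
..OOOOO..
..OO.OO..
.O.O.OO..
OOOO..O..
OO.OO....
.O.OO..O.
O.O...O.O
..OOOOOOO
OOOOOO.O.
Generation 3: 52 live cells
..OOOOO..
.OOO.OOO.
OO.O.OOO.
OOOO..O..
OO.OOO...
.O.OOO.O.
O.O...O.O
O.OOOOOOO
OOOOOO.OO
Generation 4: 56 live cells
.OOOOOOO.
OOOO.OOO.
OO.O.OOO.
OOOO..OO.
OO.OOO...
.O.OOO.O.
O.O...O.O
O.OOOOOOO
OOOOOO.OO
Generation 5: 60 live cells
OOOOOOOO.
OOOO.OOOO
OO.O.OOOO
OOOO..OO.
OO.OOO.O.
.O.OOO.O.
O.O...O.O
O.OOOOOOO
OOOOOO.OO
Population at generation 5: 60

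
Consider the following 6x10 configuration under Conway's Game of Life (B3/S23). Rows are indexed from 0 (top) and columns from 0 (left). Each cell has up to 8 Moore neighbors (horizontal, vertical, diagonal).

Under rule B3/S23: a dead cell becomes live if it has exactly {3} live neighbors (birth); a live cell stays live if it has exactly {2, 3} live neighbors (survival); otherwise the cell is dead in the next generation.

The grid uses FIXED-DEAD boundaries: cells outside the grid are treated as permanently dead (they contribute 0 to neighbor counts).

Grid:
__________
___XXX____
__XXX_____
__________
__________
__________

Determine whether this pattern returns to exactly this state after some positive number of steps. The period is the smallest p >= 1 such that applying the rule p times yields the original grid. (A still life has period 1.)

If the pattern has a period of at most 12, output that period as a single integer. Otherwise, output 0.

Simulating and comparing each generation to the original:
Gen 0 (original, given above): 6 live cells
Gen 1: 6 live cells, differs from original
Gen 2: 6 live cells, MATCHES original -> period = 2

Answer: 2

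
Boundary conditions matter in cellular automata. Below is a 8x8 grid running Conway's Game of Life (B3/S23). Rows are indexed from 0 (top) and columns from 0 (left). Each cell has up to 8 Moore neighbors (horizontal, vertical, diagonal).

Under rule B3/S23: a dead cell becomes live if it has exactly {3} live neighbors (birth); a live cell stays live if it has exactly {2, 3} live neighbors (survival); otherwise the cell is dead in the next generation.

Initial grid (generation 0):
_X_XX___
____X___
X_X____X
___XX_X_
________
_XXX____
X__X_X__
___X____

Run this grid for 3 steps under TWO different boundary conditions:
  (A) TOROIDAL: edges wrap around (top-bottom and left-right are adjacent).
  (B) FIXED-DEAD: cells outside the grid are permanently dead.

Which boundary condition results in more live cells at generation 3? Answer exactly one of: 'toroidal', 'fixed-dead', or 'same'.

Under TOROIDAL boundary, generation 3:
_X______
X_X_X_XX
____X__X
__XX___X
___XX___
________
________
________
Population = 13

Under FIXED-DEAD boundary, generation 3:
__XX____
_XX__X__
__X_XX__
___X_X__
___XXX__
________
________
________
Population = 13

Comparison: toroidal=13, fixed-dead=13 -> same

Answer: same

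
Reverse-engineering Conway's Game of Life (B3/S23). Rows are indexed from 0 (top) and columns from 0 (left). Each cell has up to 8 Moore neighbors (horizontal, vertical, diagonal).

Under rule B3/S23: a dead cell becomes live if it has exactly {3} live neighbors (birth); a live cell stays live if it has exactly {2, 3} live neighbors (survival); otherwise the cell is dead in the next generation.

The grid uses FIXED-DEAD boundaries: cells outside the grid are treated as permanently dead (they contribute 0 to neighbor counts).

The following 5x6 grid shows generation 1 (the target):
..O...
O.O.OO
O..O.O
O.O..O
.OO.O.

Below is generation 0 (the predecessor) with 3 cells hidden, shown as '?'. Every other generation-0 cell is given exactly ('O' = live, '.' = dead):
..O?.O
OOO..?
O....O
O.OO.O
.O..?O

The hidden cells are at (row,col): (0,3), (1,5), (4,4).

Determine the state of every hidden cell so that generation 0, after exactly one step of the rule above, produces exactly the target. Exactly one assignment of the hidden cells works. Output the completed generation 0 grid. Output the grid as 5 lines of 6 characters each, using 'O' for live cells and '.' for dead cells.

Answer: ..O..O
OOO..O
O....O
O.OO.O
.O...O

Derivation:
Hidden generation-0 cells (in order): (0,3), (1,5), (4,4).
A hidden cell only influences target cells in its own 3x3 neighborhood. Try each of the 2^3 = 8 assignments, step the completed generation 0 forward once under B3/S23, and compare with the target:
  (0,3)=. (1,5)=. (4,4)=. -> step gives (1,4)='.' but target has 'O' -> reject
  (0,3)=. (1,5)=. (4,4)=O -> step gives (1,4)='.' but target has 'O' -> reject
  (0,3)=. (1,5)=O (4,4)=. -> step reproduces the target at every cell -> ACCEPT
  (0,3)=. (1,5)=O (4,4)=O -> step gives (3,3)='O' but target has '.' -> reject
  (0,3)=O (1,5)=. (4,4)=. -> step gives (0,3)='O' but target has '.' -> reject
  (0,3)=O (1,5)=. (4,4)=O -> step gives (0,3)='O' but target has '.' -> reject
  (0,3)=O (1,5)=O (4,4)=. -> step gives (0,3)='O' but target has '.' -> reject
  (0,3)=O (1,5)=O (4,4)=O -> step gives (0,3)='O' but target has '.' -> reject
Unique solution: (0,3)=dead, (1,5)=live, (4,4)=dead.
Check: live-neighbor counts of every cell in the completed generation 0:
242221
242232
364342
242142
223231
Applying B3/S23 to generation 0 with these counts gives:
..O...
O.O.OO
O..O.O
O.O..O
.OO.O.
which matches the target exactly.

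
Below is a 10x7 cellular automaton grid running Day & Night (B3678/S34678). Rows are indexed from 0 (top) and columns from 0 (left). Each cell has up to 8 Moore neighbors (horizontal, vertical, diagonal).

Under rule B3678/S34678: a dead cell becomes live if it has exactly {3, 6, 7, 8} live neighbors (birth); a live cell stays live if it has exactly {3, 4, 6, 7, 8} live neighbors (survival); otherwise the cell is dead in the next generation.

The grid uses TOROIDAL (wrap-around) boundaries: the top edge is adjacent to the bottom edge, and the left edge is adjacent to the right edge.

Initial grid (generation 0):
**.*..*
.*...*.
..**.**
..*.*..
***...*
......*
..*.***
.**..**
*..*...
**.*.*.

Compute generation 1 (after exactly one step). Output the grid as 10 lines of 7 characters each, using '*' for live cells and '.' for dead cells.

Answer: .*...**
.*.*.*.
.***.*.
..*....
**.*.*.
..**..*
.*.*..*
.**..**
*....*.
.*.....

Derivation:
Simulating step by step:
Generation 0 (given above): 31 live cells
Generation 1: 28 live cells
(generation 1 grid is the final answer)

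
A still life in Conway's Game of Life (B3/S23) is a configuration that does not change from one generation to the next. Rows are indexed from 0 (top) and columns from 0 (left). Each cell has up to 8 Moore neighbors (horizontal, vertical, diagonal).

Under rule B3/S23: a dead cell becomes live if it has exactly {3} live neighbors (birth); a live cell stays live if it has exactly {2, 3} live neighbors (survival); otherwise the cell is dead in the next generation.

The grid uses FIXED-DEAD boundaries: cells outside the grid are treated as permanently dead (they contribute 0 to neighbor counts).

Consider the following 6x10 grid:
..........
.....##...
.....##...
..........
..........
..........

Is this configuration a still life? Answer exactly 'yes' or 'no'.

Compute generation 1 and compare to generation 0 (given above):
Generation 1:
..........
.....##...
.....##...
..........
..........
..........
The grids are IDENTICAL -> still life.

Answer: yes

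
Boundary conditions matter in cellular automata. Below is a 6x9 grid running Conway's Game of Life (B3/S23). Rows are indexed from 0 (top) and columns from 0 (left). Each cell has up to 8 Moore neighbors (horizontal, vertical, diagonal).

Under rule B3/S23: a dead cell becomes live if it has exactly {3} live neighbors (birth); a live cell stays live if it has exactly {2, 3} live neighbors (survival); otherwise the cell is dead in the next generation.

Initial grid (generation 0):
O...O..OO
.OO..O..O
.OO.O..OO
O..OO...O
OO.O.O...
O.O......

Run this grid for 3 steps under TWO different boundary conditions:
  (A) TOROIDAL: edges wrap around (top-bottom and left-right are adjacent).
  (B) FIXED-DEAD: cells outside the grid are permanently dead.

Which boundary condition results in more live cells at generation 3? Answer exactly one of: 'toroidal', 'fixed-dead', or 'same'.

Under TOROIDAL boundary, generation 3:
.........
..O...OO.
......O..
..OOO....
...OO....
..OO.....
Population = 11

Under FIXED-DEAD boundary, generation 3:
....OOO..
OOOOOOOO.
O.OO...OO
OO.....OO
O........
.........
Population = 21

Comparison: toroidal=11, fixed-dead=21 -> fixed-dead

Answer: fixed-dead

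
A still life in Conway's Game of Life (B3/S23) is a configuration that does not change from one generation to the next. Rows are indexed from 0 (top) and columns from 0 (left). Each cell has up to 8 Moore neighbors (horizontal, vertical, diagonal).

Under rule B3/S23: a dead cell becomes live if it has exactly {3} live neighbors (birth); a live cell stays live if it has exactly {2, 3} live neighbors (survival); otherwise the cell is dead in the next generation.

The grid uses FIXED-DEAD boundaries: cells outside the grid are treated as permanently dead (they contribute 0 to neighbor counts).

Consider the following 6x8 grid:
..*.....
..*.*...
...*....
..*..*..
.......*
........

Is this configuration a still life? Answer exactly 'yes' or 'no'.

Compute generation 1 and compare to generation 0 (given above):
Generation 1:
...*....
..*.....
..***...
........
........
........
Cell (0,2) differs: gen0=1 vs gen1=0 -> NOT a still life.

Answer: no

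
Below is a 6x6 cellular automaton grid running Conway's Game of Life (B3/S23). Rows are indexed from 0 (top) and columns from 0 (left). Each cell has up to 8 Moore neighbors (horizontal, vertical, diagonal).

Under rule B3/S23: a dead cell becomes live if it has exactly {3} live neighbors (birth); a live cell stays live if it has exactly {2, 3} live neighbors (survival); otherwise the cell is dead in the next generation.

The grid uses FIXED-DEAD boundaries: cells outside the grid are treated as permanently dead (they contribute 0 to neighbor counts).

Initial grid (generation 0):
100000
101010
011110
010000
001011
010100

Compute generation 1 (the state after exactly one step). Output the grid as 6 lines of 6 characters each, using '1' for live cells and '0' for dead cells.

Answer: 010000
101010
100010
010001
011110
001110

Derivation:
Simulating step by step:
Generation 0 (given above): 14 live cells
Generation 1: 15 live cells
(generation 1 grid is the final answer)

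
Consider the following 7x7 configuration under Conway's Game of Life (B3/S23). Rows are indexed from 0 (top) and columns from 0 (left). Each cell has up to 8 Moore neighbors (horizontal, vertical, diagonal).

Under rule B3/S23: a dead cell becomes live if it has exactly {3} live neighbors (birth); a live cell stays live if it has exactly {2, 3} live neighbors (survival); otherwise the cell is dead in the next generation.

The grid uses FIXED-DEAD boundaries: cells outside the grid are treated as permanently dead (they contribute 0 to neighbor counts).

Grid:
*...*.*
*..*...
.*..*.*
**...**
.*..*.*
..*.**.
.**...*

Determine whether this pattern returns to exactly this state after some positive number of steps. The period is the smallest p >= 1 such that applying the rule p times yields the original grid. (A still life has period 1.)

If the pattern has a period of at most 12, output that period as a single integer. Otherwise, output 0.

Simulating and comparing each generation to the original:
Gen 0 (original, given above): 21 live cells
Gen 1: 26 live cells, differs from original
Gen 2: 18 live cells, differs from original
Gen 3: 15 live cells, differs from original
Gen 4: 17 live cells, differs from original
Gen 5: 15 live cells, differs from original
Gen 6: 14 live cells, differs from original
Gen 7: 15 live cells, differs from original
Gen 8: 12 live cells, differs from original
Gen 9: 13 live cells, differs from original
Gen 10: 14 live cells, differs from original
Gen 11: 15 live cells, differs from original
Gen 12: 14 live cells, differs from original
No period found within 12 steps.

Answer: 0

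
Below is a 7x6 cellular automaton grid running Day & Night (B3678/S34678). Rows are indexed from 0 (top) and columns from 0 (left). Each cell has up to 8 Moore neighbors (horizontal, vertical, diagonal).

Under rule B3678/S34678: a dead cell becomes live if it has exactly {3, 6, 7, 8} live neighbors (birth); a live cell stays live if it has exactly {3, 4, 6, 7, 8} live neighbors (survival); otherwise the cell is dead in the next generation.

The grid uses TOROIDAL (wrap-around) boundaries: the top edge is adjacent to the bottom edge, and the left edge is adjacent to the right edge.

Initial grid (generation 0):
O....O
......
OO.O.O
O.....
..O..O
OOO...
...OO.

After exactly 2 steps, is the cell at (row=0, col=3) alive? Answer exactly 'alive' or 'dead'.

Answer: alive

Derivation:
Simulating step by step:
Generation 0 (given above): 14 live cells
Generation 1: 12 live cells
....O.
.O..O.
O.....
O.O.O.
......
.OO.OO
..O...
Generation 2: 12 live cells
...O..
.....O
...O..
.O...O
O.O.O.
...O..
.O..OO

Cell (0,3) at generation 2: 1 -> alive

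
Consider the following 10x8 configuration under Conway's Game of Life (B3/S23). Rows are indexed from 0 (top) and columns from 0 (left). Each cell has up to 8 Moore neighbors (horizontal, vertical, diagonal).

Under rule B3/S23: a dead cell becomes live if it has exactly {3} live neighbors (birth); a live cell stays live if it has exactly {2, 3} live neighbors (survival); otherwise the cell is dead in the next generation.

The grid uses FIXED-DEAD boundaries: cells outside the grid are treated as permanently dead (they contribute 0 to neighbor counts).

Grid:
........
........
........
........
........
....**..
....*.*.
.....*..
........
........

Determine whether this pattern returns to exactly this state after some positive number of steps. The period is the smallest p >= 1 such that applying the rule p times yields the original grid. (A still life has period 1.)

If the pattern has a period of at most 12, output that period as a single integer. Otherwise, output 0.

Answer: 1

Derivation:
Simulating and comparing each generation to the original:
Gen 0 (original, given above): 5 live cells
Gen 1: 5 live cells, MATCHES original -> period = 1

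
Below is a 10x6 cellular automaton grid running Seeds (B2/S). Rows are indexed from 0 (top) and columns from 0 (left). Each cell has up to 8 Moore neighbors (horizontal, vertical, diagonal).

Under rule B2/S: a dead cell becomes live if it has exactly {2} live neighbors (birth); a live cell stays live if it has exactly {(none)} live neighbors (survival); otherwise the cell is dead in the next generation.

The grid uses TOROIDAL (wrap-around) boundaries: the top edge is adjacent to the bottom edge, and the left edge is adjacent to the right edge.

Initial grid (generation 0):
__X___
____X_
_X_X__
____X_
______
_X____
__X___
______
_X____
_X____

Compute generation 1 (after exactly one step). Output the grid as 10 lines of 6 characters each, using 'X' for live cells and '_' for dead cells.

Answer: _X_X__
_X____
__X__X
__XX__
______
__X___
_X____
_XX___
X_X___
X_____

Derivation:
Simulating step by step:
Generation 0 (given above): 9 live cells
Generation 1: 14 live cells
(generation 1 grid is the final answer)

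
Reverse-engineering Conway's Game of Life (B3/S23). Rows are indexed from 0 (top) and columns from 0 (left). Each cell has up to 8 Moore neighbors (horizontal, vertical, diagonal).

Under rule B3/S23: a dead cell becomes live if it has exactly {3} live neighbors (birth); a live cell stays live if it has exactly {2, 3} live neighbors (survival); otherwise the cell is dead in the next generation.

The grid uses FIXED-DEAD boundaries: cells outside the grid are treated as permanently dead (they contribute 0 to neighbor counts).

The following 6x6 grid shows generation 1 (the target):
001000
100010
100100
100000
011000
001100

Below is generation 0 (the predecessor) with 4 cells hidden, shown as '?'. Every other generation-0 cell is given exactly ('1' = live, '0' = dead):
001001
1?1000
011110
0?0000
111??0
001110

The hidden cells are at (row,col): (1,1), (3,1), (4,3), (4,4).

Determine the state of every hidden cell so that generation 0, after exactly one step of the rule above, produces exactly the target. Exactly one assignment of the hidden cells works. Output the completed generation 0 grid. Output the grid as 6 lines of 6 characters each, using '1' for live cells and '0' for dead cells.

Hidden generation-0 cells (in order): (1,1), (3,1), (4,3), (4,4).
A hidden cell only influences target cells in its own 3x3 neighborhood. Try each of the 2^4 = 16 assignments, step the completed generation 0 forward once under B3/S23, and compare with the target:
  (1,1)=0 (3,1)=0 (4,3)=0 (4,4)=0 -> step gives (0,1)='1' but target has '0' -> reject
  (1,1)=0 (3,1)=0 (4,3)=0 (4,4)=1 -> step gives (0,1)='1' but target has '0' -> reject
  (1,1)=0 (3,1)=0 (4,3)=1 (4,4)=0 -> step gives (0,1)='1' but target has '0' -> reject
  (1,1)=0 (3,1)=0 (4,3)=1 (4,4)=1 -> step gives (0,1)='1' but target has '0' -> reject
  (1,1)=0 (3,1)=1 (4,3)=0 (4,4)=0 -> step gives (0,1)='1' but target has '0' -> reject
  (1,1)=0 (3,1)=1 (4,3)=0 (4,4)=1 -> step gives (0,1)='1' but target has '0' -> reject
  (1,1)=0 (3,1)=1 (4,3)=1 (4,4)=0 -> step gives (0,1)='1' but target has '0' -> reject
  (1,1)=0 (3,1)=1 (4,3)=1 (4,4)=1 -> step gives (0,1)='1' but target has '0' -> reject
  (1,1)=1 (3,1)=0 (4,3)=0 (4,4)=0 -> step reproduces the target at every cell -> ACCEPT
  (1,1)=1 (3,1)=0 (4,3)=0 (4,4)=1 -> step gives (3,4)='1' but target has '0' -> reject
  (1,1)=1 (3,1)=0 (4,3)=1 (4,4)=0 -> step gives (3,4)='1' but target has '0' -> reject
  (1,1)=1 (3,1)=0 (4,3)=1 (4,4)=1 -> step gives (4,2)='0' but target has '1' -> reject
  (1,1)=1 (3,1)=1 (4,3)=0 (4,4)=0 -> step gives (2,0)='0' but target has '1' -> reject
  (1,1)=1 (3,1)=1 (4,3)=0 (4,4)=1 -> step gives (2,0)='0' but target has '1' -> reject
  (1,1)=1 (3,1)=1 (4,3)=1 (4,4)=0 -> step gives (2,0)='0' but target has '1' -> reject
  (1,1)=1 (3,1)=1 (4,3)=1 (4,4)=1 -> step gives (2,0)='0' but target has '1' -> reject
Unique solution: (1,1)=live, (3,1)=dead, (4,3)=dead, (4,4)=dead.
Check: live-neighbor counts of every cell in the completed generation 0:
242210
255532
344311
355421
133421
243311
Applying B3/S23 to generation 0 with these counts gives:
001000
100010
100100
100000
011000
001100
which matches the target exactly.

Answer: 001001
111000
011110
000000
111000
001110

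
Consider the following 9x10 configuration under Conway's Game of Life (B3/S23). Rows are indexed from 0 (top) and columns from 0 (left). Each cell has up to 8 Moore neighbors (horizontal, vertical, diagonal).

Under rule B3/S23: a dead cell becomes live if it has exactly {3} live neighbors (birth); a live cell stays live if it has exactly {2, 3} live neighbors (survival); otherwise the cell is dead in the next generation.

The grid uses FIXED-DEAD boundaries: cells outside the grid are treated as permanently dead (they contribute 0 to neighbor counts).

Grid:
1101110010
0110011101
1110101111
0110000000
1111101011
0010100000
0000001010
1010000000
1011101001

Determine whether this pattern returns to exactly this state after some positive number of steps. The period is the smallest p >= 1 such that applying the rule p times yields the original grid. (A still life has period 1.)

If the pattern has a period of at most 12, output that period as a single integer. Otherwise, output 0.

Answer: 0

Derivation:
Simulating and comparing each generation to the original:
Gen 0 (original, given above): 42 live cells
Gen 1: 26 live cells, differs from original
Gen 2: 20 live cells, differs from original
Gen 3: 10 live cells, differs from original
Gen 4: 9 live cells, differs from original
Gen 5: 9 live cells, differs from original
Gen 6: 11 live cells, differs from original
Gen 7: 9 live cells, differs from original
Gen 8: 10 live cells, differs from original
Gen 9: 12 live cells, differs from original
Gen 10: 11 live cells, differs from original
Gen 11: 15 live cells, differs from original
Gen 12: 13 live cells, differs from original
No period found within 12 steps.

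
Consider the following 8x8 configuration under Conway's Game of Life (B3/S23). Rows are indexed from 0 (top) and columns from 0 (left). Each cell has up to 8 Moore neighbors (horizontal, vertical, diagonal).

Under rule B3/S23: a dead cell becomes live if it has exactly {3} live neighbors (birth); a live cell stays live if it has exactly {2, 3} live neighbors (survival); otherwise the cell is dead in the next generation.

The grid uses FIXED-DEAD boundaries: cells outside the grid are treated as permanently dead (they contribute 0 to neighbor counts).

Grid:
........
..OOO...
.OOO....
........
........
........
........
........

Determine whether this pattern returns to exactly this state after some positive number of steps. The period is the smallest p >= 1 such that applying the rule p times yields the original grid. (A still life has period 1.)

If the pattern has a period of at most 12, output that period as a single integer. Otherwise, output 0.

Simulating and comparing each generation to the original:
Gen 0 (original, given above): 6 live cells
Gen 1: 6 live cells, differs from original
Gen 2: 6 live cells, MATCHES original -> period = 2

Answer: 2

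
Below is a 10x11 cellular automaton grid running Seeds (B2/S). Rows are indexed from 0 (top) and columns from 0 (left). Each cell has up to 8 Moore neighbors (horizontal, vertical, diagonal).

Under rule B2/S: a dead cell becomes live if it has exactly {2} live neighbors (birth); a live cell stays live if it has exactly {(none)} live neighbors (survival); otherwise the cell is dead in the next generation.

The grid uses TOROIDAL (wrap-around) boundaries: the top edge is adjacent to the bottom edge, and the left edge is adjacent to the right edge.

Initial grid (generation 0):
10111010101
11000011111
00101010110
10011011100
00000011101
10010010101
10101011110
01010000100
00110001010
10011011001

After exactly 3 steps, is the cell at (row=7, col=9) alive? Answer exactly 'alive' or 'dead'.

Simulating step by step:
Generation 0 (given above): 54 live cells
Generation 1: 9 live cells
00000000000
00000000000
00000000000
01100000000
01100000000
00101000000
00000000000
10000100000
00000100000
00000000000
Generation 2: 13 live cells
00000000000
00000000000
01100000000
10010000000
10000000000
00000000000
01011100000
00001010000
00001010000
00000000000
Generation 3: 19 live cells
00000000000
01100000000
10010000000
00000000001
01000000001
11110100000
00100010000
00100001000
00010001000
00000100000

Cell (7,9) at generation 3: 0 -> dead

Answer: dead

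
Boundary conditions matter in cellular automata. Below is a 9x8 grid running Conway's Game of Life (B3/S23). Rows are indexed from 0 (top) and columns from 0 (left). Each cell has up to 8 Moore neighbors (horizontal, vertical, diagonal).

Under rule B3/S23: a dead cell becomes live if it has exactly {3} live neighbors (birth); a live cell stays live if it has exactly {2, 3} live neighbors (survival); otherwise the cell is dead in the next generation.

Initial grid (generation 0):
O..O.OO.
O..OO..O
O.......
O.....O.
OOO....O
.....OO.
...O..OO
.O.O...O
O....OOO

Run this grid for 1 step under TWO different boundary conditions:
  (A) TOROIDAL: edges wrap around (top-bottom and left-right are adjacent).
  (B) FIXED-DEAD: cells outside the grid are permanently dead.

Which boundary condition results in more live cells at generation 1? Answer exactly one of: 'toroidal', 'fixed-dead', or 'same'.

Under TOROIDAL boundary, generation 1:
.O.O....
OO.OOOO.
OO......
........
OO...O..
.OO..O..
O.O.OO.O
..O.OO..
.OO..O..
Population = 27

Under FIXED-DEAD boundary, generation 1:
...O.OO.
OO.OOOO.
OO......
O.......
OO...O.O
.OO..O..
..O.OO.O
..O.OO..
......OO
Population = 28

Comparison: toroidal=27, fixed-dead=28 -> fixed-dead

Answer: fixed-dead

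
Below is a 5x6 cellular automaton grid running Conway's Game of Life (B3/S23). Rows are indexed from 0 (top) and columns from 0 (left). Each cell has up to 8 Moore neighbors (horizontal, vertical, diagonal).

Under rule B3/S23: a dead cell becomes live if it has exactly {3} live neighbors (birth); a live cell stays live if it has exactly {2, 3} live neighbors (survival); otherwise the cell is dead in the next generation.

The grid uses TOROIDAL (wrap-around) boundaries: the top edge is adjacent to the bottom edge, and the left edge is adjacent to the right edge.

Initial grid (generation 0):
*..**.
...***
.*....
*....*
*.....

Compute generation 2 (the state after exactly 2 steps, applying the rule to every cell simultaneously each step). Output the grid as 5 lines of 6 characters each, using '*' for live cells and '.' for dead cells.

Simulating step by step:
Generation 0 (given above): 10 live cells
Generation 1: 12 live cells
*..*..
*.**.*
......
**...*
**..*.
Generation 2: 13 live cells
(generation 2 grid is the final answer)

Answer: ...*..
******
..*.*.
.*...*
..*.*.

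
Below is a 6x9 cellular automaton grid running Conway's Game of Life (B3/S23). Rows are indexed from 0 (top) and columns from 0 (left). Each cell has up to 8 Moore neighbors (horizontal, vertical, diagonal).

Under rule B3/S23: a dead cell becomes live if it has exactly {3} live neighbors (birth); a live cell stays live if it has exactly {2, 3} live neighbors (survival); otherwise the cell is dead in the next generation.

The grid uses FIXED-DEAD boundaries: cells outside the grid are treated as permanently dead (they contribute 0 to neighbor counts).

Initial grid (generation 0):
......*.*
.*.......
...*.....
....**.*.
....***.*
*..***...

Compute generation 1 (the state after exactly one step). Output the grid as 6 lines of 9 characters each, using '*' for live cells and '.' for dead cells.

Simulating step by step:
Generation 0 (given above): 15 live cells
Generation 1: 6 live cells
(generation 1 grid is the final answer)

Answer: .........
.........
....*....
...*...*.
.......*.
...*..*..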